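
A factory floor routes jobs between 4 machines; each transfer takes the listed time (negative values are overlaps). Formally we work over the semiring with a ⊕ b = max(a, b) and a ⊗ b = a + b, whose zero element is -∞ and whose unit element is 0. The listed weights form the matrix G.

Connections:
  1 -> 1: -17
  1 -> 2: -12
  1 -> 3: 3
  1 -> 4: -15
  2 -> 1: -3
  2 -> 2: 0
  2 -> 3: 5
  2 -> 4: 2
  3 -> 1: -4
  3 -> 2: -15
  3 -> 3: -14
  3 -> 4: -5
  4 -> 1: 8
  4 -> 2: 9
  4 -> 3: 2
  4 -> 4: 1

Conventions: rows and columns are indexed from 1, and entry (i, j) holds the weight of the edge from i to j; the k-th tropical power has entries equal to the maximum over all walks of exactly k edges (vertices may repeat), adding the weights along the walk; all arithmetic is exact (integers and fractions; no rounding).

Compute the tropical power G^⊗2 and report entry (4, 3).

G^⊗2:
  [-1, -6, -7, -2]
  [10, 11, 5, 3]
  [3, 4, -1, -4]
  [9, 10, 14, 11]
Key observation: the optimum is the walk 4->2->3, with weight 9 + 5 = 14.
Optimal value attained by: walk 4->2->3.
Answer: (G^⊗2)[4][3] = 14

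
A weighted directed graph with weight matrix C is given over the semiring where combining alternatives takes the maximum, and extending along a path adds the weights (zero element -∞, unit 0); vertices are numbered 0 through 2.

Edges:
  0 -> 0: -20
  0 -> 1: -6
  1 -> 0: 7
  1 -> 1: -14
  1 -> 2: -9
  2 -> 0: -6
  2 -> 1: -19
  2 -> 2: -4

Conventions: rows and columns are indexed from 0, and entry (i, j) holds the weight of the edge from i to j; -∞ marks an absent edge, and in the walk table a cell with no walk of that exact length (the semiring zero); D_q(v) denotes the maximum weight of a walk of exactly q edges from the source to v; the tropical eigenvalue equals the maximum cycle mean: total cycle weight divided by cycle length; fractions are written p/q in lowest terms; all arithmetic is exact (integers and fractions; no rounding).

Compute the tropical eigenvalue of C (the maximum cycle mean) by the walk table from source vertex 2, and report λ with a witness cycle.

q=0: [-∞, -∞, 0]
q=1: [-6, -19, -4]
q=2: [-10, -12, -8]
q=3: [-5, -16, -12]
Optimal cycle mean attained by: cycle 0->1->0, total (-6) + 7, length 2.
Answer: λ = 1/2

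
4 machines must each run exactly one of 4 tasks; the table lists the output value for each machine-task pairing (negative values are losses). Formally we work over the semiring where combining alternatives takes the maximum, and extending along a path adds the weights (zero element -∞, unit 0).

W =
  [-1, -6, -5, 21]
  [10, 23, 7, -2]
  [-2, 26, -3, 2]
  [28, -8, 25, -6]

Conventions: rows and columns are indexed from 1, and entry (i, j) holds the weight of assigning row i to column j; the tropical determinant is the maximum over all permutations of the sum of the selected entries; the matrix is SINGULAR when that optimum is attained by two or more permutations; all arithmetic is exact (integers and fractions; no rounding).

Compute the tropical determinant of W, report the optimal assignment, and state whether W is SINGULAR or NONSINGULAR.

σ = (1, 2, 3, 4): (-1) + 23 + (-3) + (-6) = 13
σ = (1, 2, 4, 3): (-1) + 23 + 2 + 25 = 49
σ = (1, 3, 2, 4): (-1) + 7 + 26 + (-6) = 26
σ = (1, 3, 4, 2): (-1) + 7 + 2 + (-8) = 0
σ = (1, 4, 2, 3): (-1) + (-2) + 26 + 25 = 48
σ = (1, 4, 3, 2): (-1) + (-2) + (-3) + (-8) = -14
σ = (2, 1, 3, 4): (-6) + 10 + (-3) + (-6) = -5
σ = (2, 1, 4, 3): (-6) + 10 + 2 + 25 = 31
σ = (2, 3, 1, 4): (-6) + 7 + (-2) + (-6) = -7
σ = (2, 3, 4, 1): (-6) + 7 + 2 + 28 = 31
σ = (2, 4, 1, 3): (-6) + (-2) + (-2) + 25 = 15
σ = (2, 4, 3, 1): (-6) + (-2) + (-3) + 28 = 17
σ = (3, 1, 2, 4): (-5) + 10 + 26 + (-6) = 25
σ = (3, 1, 4, 2): (-5) + 10 + 2 + (-8) = -1
σ = (3, 2, 1, 4): (-5) + 23 + (-2) + (-6) = 10
σ = (3, 2, 4, 1): (-5) + 23 + 2 + 28 = 48
σ = (3, 4, 1, 2): (-5) + (-2) + (-2) + (-8) = -17
σ = (3, 4, 2, 1): (-5) + (-2) + 26 + 28 = 47
σ = (4, 1, 2, 3): 21 + 10 + 26 + 25 = 82
σ = (4, 1, 3, 2): 21 + 10 + (-3) + (-8) = 20
σ = (4, 2, 1, 3): 21 + 23 + (-2) + 25 = 67
σ = (4, 2, 3, 1): 21 + 23 + (-3) + 28 = 69
σ = (4, 3, 1, 2): 21 + 7 + (-2) + (-8) = 18
σ = (4, 3, 2, 1): 21 + 7 + 26 + 28 = 82
Optimal value attained by: σ = (4, 1, 2, 3).
Answer: det⊕(W) = 82; verdict: SINGULAR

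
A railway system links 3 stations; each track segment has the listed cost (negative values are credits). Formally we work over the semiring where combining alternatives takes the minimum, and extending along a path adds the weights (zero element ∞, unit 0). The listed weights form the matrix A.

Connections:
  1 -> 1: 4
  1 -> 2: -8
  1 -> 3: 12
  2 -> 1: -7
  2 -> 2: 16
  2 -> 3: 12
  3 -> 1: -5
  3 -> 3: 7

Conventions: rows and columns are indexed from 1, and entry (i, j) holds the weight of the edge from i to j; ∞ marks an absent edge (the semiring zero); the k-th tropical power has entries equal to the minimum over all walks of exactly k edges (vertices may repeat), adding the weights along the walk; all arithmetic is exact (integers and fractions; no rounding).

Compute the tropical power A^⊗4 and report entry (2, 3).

A^⊗2:
  [-15, -4, 4]
  [-3, -15, 5]
  [-1, -13, 7]
A^⊗3:
  [-11, -23, -3]
  [-22, -11, -3]
  [-20, -9, -1]
A^⊗4:
  [-30, -19, -11]
  [-18, -30, -10]
  [-16, -28, -8]
Key observation: the optimum is the walk 2->1->2->1->3, with weight (-7) + (-8) + (-7) + 12 = -10.
Optimal value attained by: walk 2->1->2->1->3.
Answer: (A^⊗4)[2][3] = -10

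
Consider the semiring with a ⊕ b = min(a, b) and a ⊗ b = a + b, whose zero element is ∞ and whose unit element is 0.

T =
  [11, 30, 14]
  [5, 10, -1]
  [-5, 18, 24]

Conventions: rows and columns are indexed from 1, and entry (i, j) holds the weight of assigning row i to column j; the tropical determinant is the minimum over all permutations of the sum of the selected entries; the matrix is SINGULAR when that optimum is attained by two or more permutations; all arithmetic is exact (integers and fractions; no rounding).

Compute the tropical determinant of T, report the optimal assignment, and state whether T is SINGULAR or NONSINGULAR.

σ = (1, 2, 3): 11 + 10 + 24 = 45
σ = (1, 3, 2): 11 + (-1) + 18 = 28
σ = (2, 1, 3): 30 + 5 + 24 = 59
σ = (2, 3, 1): 30 + (-1) + (-5) = 24
σ = (3, 1, 2): 14 + 5 + 18 = 37
σ = (3, 2, 1): 14 + 10 + (-5) = 19
Optimal value attained by: σ = (3, 2, 1).
Answer: det⊕(T) = 19; verdict: NONSINGULAR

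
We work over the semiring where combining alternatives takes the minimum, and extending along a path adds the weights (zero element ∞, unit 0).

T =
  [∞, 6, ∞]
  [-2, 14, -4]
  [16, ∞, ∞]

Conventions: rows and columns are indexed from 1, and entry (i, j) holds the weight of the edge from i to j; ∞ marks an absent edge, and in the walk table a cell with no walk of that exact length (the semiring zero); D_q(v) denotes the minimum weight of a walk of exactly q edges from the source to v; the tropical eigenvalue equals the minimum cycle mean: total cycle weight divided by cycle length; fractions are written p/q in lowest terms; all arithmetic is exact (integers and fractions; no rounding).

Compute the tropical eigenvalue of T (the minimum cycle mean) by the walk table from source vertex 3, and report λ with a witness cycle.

q=0: [∞, ∞, 0]
q=1: [16, ∞, ∞]
q=2: [∞, 22, ∞]
q=3: [20, 36, 18]
Optimal cycle mean attained by: cycle 1->2->1, total 6 + (-2), length 2.
Answer: λ = 2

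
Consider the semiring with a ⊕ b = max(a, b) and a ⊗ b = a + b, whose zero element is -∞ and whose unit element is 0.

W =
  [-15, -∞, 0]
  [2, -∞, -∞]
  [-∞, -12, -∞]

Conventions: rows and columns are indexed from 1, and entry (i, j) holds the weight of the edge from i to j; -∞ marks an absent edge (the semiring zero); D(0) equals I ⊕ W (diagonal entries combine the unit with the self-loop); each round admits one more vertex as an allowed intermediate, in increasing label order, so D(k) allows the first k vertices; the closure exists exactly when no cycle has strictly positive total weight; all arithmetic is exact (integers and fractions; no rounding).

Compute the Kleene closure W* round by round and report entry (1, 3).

D(0):
  [0, -∞, 0]
  [2, 0, -∞]
  [-∞, -12, 0]
D(1):
  [0, -∞, 0]
  [2, 0, 2]
  [-∞, -12, 0]
D(2):
  [0, -∞, 0]
  [2, 0, 2]
  [-10, -12, 0]
D(3):
  [0, -12, 0]
  [2, 0, 2]
  [-10, -12, 0]
Answer: W*[1][3] = 0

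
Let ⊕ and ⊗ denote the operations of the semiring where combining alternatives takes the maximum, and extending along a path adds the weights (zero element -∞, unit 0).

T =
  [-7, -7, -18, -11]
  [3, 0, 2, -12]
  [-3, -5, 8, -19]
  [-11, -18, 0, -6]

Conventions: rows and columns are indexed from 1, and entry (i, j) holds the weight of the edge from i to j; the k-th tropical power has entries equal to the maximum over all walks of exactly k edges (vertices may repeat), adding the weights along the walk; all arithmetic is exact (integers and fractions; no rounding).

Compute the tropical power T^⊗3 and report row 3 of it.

T^⊗2:
  [-4, -7, -5, -17]
  [3, 0, 10, -8]
  [5, 3, 16, -11]
  [-3, -5, 8, -12]
T^⊗3:
  [-4, -7, 3, -15]
  [7, 5, 18, -8]
  [13, 11, 24, -3]
  [5, 3, 16, -11]
Answer: row 3 of T^⊗3 = [13, 11, 24, -3]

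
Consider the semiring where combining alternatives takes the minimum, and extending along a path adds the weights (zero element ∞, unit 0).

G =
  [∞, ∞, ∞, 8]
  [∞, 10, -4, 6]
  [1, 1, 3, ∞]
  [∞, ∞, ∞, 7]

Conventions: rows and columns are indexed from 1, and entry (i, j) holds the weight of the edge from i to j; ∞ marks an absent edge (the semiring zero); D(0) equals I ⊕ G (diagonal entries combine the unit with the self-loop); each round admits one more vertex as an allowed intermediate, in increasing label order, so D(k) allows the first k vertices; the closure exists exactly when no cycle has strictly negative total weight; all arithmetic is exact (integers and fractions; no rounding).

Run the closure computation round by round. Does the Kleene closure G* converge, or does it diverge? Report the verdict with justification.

D(0):
  [0, ∞, ∞, 8]
  [∞, 0, -4, 6]
  [1, 1, 0, ∞]
  [∞, ∞, ∞, 0]
D(1):
  [0, ∞, ∞, 8]
  [∞, 0, -4, 6]
  [1, 1, 0, 9]
  [∞, ∞, ∞, 0]
Detection: at round 2, diagonal entry (3, 3) turns strictly negative.
Key observation: the cycle 3->2->3 has total weight 1 + (-4), which is strictly negative.
Answer: DIVERGES — negative cycle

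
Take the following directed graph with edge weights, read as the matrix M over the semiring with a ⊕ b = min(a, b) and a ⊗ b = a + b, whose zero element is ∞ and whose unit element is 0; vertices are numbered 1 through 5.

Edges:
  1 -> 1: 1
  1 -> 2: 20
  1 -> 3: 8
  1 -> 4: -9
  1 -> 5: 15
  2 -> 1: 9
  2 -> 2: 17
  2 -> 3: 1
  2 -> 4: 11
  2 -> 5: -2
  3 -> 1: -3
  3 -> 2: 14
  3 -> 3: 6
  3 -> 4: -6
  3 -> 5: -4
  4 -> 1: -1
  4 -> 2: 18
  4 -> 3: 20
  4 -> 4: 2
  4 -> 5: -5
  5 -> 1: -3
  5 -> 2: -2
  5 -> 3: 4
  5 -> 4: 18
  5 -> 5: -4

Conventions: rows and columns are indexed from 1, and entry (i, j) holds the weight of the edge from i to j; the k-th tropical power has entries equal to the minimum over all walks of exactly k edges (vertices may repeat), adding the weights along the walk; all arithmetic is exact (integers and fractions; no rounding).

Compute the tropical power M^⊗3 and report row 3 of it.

M^⊗2:
  [-10, 9, 9, -8, -14]
  [-5, -4, 2, -5, -6]
  [-7, -6, 0, -12, -11]
  [-8, -7, -1, -10, -9]
  [-7, -6, -1, -12, -8]
M^⊗3:
  [-17, -16, -10, -19, -18]
  [-9, -8, -3, -14, -10]
  [-14, -13, -7, -16, -17]
  [-12, -11, -6, -17, -15]
  [-13, -10, -5, -16, -17]
Answer: row 3 of M^⊗3 = [-14, -13, -7, -16, -17]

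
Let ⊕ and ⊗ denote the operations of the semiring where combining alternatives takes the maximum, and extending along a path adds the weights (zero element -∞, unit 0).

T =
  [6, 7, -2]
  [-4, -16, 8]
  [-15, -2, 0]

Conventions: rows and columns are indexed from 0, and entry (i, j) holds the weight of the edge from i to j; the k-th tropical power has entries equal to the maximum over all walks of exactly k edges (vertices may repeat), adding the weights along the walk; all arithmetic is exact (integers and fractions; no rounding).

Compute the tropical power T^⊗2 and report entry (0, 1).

T^⊗2:
  [12, 13, 15]
  [2, 6, 8]
  [-6, -2, 6]
Key observation: the optimum is the walk 0->0->1, with weight 6 + 7 = 13.
Optimal value attained by: walk 0->0->1.
Answer: (T^⊗2)[0][1] = 13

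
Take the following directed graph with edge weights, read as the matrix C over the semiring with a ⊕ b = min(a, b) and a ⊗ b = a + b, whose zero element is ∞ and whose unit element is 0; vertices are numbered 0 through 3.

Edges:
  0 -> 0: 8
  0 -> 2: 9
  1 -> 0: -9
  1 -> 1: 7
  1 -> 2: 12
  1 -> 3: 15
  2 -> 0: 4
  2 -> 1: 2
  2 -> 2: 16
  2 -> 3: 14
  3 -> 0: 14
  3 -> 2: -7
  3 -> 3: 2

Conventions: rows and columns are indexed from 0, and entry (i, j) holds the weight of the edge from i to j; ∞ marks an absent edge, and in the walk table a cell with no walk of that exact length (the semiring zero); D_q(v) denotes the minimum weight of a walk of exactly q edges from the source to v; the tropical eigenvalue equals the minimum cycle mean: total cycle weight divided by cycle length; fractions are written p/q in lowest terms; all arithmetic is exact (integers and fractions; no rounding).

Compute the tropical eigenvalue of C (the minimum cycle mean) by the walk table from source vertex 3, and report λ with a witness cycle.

q=0: [∞, ∞, ∞, 0]
q=1: [14, ∞, -7, 2]
q=2: [-3, -5, -5, 4]
q=3: [-14, -3, -3, 6]
q=4: [-12, -1, -5, 8]
Optimal cycle mean attained by: cycle 0->2->1->0, total 9 + 2 + (-9), length 3.
Answer: λ = 2/3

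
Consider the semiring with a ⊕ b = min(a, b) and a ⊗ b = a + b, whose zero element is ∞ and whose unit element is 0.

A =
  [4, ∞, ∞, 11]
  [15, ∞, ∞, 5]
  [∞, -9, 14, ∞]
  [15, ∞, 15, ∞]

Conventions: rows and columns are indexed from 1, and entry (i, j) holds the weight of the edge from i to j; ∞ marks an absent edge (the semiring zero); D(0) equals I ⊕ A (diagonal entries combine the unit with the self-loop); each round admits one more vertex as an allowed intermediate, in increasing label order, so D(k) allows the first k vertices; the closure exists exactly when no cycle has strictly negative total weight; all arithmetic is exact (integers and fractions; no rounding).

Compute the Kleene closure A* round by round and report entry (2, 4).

D(0):
  [0, ∞, ∞, 11]
  [15, 0, ∞, 5]
  [∞, -9, 0, ∞]
  [15, ∞, 15, 0]
D(1):
  [0, ∞, ∞, 11]
  [15, 0, ∞, 5]
  [∞, -9, 0, ∞]
  [15, ∞, 15, 0]
D(2):
  [0, ∞, ∞, 11]
  [15, 0, ∞, 5]
  [6, -9, 0, -4]
  [15, ∞, 15, 0]
D(3):
  [0, ∞, ∞, 11]
  [15, 0, ∞, 5]
  [6, -9, 0, -4]
  [15, 6, 15, 0]
D(4):
  [0, 17, 26, 11]
  [15, 0, 20, 5]
  [6, -9, 0, -4]
  [15, 6, 15, 0]
Answer: A*[2][4] = 5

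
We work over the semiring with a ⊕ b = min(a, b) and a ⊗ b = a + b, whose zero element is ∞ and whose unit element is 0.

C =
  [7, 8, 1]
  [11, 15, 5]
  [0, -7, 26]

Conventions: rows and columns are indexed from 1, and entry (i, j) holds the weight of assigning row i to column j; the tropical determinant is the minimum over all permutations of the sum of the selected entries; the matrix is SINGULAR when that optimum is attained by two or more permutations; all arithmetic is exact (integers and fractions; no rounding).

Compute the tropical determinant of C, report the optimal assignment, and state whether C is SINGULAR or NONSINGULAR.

σ = (1, 2, 3): 7 + 15 + 26 = 48
σ = (1, 3, 2): 7 + 5 + (-7) = 5
σ = (2, 1, 3): 8 + 11 + 26 = 45
σ = (2, 3, 1): 8 + 5 + 0 = 13
σ = (3, 1, 2): 1 + 11 + (-7) = 5
σ = (3, 2, 1): 1 + 15 + 0 = 16
Optimal value attained by: σ = (1, 3, 2).
Answer: det⊕(C) = 5; verdict: SINGULAR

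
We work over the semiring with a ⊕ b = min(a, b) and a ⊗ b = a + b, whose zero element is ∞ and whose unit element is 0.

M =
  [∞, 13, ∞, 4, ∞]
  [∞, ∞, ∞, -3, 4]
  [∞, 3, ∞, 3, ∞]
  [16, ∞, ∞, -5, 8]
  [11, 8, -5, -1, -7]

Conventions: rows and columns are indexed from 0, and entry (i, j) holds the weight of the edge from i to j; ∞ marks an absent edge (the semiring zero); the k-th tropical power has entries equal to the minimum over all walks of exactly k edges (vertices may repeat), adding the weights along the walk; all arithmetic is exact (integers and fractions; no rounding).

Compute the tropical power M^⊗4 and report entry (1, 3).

M^⊗2:
  [20, ∞, ∞, -1, 12]
  [13, 12, -1, -8, -3]
  [19, ∞, ∞, -2, 7]
  [11, 16, 3, -10, 1]
  [4, -2, -12, -8, -14]
M^⊗3:
  [15, 20, 7, -6, 5]
  [8, 2, -8, -13, -10]
  [14, 15, 2, -7, 0]
  [6, 6, -4, -15, -6]
  [-3, -9, -19, -15, -21]
M^⊗4:
  [10, 10, 0, -11, -2]
  [1, -5, -15, -18, -17]
  [9, 5, -5, -12, -7]
  [1, -1, -11, -20, -13]
  [-10, -16, -26, -22, -28]
Key observation: the optimum is the walk 1->3->3->3->3, with weight (-3) + (-5) + (-5) + (-5) = -18.
Optimal value attained by: walk 1->3->3->3->3.
Answer: (M^⊗4)[1][3] = -18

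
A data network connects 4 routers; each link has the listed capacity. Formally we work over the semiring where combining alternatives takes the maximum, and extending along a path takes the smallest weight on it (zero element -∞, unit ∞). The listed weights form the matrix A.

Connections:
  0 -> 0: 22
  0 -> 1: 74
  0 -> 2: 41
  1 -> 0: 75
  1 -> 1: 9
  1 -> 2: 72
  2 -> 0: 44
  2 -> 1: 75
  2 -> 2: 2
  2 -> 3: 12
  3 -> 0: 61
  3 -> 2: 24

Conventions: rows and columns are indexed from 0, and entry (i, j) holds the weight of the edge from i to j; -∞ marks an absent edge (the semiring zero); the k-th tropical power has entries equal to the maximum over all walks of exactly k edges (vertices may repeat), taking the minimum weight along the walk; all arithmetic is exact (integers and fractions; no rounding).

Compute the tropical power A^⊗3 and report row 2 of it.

A^⊗2:
  [74, 41, 72, 12]
  [44, 74, 41, 12]
  [75, 44, 72, 2]
  [24, 61, 41, 12]
A^⊗3:
  [44, 74, 41, 12]
  [74, 44, 72, 12]
  [44, 74, 44, 12]
  [61, 41, 61, 12]
Answer: row 2 of A^⊗3 = [44, 74, 44, 12]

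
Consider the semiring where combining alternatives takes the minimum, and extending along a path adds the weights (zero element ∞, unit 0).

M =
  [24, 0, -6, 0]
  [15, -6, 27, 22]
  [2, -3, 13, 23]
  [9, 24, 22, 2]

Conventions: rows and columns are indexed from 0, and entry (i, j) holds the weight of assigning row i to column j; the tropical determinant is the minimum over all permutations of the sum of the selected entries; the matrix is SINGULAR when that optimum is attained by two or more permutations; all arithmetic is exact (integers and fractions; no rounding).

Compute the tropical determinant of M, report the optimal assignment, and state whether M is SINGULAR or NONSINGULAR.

σ = (0, 1, 2, 3): 24 + (-6) + 13 + 2 = 33
σ = (0, 1, 3, 2): 24 + (-6) + 23 + 22 = 63
σ = (0, 2, 1, 3): 24 + 27 + (-3) + 2 = 50
σ = (0, 2, 3, 1): 24 + 27 + 23 + 24 = 98
σ = (0, 3, 1, 2): 24 + 22 + (-3) + 22 = 65
σ = (0, 3, 2, 1): 24 + 22 + 13 + 24 = 83
σ = (1, 0, 2, 3): 0 + 15 + 13 + 2 = 30
σ = (1, 0, 3, 2): 0 + 15 + 23 + 22 = 60
σ = (1, 2, 0, 3): 0 + 27 + 2 + 2 = 31
σ = (1, 2, 3, 0): 0 + 27 + 23 + 9 = 59
σ = (1, 3, 0, 2): 0 + 22 + 2 + 22 = 46
σ = (1, 3, 2, 0): 0 + 22 + 13 + 9 = 44
σ = (2, 0, 1, 3): (-6) + 15 + (-3) + 2 = 8
σ = (2, 0, 3, 1): (-6) + 15 + 23 + 24 = 56
σ = (2, 1, 0, 3): (-6) + (-6) + 2 + 2 = -8
σ = (2, 1, 3, 0): (-6) + (-6) + 23 + 9 = 20
σ = (2, 3, 0, 1): (-6) + 22 + 2 + 24 = 42
σ = (2, 3, 1, 0): (-6) + 22 + (-3) + 9 = 22
σ = (3, 0, 1, 2): 0 + 15 + (-3) + 22 = 34
σ = (3, 0, 2, 1): 0 + 15 + 13 + 24 = 52
σ = (3, 1, 0, 2): 0 + (-6) + 2 + 22 = 18
σ = (3, 1, 2, 0): 0 + (-6) + 13 + 9 = 16
σ = (3, 2, 0, 1): 0 + 27 + 2 + 24 = 53
σ = (3, 2, 1, 0): 0 + 27 + (-3) + 9 = 33
Optimal value attained by: σ = (2, 1, 0, 3).
Answer: det⊕(M) = -8; verdict: NONSINGULAR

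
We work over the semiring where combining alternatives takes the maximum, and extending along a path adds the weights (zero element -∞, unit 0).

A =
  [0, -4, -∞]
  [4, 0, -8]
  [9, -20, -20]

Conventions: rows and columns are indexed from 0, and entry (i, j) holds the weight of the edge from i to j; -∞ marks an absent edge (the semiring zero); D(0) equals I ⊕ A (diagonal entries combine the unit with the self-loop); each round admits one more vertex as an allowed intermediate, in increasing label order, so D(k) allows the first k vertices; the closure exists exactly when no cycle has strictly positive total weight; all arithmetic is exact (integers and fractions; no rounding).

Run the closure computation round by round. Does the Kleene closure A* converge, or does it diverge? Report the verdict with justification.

D(0):
  [0, -4, -∞]
  [4, 0, -8]
  [9, -20, 0]
D(1):
  [0, -4, -∞]
  [4, 0, -8]
  [9, 5, 0]
D(2):
  [0, -4, -12]
  [4, 0, -8]
  [9, 5, 0]
D(3):
  [0, -4, -12]
  [4, 0, -8]
  [9, 5, 0]
Key observation: every diagonal entry stays at the unit through all rounds, so no improving cycle exists.
Answer: CONVERGES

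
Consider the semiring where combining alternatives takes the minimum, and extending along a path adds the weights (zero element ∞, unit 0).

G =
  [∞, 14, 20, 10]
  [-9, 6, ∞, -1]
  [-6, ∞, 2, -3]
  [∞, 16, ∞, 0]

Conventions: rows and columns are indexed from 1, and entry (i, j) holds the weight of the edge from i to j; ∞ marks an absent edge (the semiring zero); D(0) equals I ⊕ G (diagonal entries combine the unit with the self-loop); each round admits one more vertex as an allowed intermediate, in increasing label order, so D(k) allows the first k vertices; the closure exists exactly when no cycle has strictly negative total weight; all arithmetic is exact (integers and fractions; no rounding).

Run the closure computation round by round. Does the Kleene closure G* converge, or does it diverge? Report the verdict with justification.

D(0):
  [0, 14, 20, 10]
  [-9, 0, ∞, -1]
  [-6, ∞, 0, -3]
  [∞, 16, ∞, 0]
D(1):
  [0, 14, 20, 10]
  [-9, 0, 11, -1]
  [-6, 8, 0, -3]
  [∞, 16, ∞, 0]
D(2):
  [0, 14, 20, 10]
  [-9, 0, 11, -1]
  [-6, 8, 0, -3]
  [7, 16, 27, 0]
D(3):
  [0, 14, 20, 10]
  [-9, 0, 11, -1]
  [-6, 8, 0, -3]
  [7, 16, 27, 0]
D(4):
  [0, 14, 20, 10]
  [-9, 0, 11, -1]
  [-6, 8, 0, -3]
  [7, 16, 27, 0]
Key observation: every diagonal entry stays at the unit through all rounds, so no improving cycle exists.
Answer: CONVERGES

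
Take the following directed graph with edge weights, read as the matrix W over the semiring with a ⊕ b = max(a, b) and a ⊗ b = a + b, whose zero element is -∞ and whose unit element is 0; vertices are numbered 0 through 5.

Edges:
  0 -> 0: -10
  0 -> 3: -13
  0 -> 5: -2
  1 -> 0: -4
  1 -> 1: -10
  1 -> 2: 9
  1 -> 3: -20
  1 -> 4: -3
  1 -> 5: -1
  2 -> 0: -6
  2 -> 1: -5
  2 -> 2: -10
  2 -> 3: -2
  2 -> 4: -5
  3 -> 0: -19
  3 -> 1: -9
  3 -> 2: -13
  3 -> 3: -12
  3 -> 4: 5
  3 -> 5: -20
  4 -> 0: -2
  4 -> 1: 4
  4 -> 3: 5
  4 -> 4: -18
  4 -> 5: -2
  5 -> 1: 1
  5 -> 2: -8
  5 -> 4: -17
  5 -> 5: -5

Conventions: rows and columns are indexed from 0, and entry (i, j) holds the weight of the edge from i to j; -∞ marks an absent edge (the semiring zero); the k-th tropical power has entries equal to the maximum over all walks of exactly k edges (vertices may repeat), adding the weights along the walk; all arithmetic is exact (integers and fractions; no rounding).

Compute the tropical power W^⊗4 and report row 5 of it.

W^⊗2:
  [-20, -1, -10, -23, -8, -7]
  [3, 4, -1, 7, 4, -5]
  [-7, -1, 4, 0, 3, -6]
  [3, 9, 0, 10, -7, 3]
  [0, -1, 13, -7, 10, 3]
  [-3, -4, 10, -10, -2, 0]
W^⊗3:
  [-5, -4, 8, -3, -4, -2]
  [2, 8, 13, 9, 12, 3]
  [1, 7, 8, 8, 5, 1]
  [5, 4, 18, -2, 15, 8]
  [8, 14, 8, 15, 8, 8]
  [4, 5, 5, 8, 5, -4]
W^⊗4:
  [2, 3, 5, 6, 3, -5]
  [10, 16, 17, 17, 14, 10]
  [3, 9, 16, 10, 13, 6]
  [13, 19, 13, 20, 13, 13]
  [10, 12, 23, 13, 20, 13]
  [3, 9, 14, 10, 13, 4]
Answer: row 5 of W^⊗4 = [3, 9, 14, 10, 13, 4]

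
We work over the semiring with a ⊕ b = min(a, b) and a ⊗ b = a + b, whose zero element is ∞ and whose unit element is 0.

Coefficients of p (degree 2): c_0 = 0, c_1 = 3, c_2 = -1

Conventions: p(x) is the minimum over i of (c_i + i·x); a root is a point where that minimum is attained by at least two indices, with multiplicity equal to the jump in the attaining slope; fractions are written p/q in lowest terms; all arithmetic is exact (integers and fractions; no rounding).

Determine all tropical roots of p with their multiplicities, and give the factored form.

hull edge (i=0, c=0) to (i=2, c=-1): slope -1/2, span 2
Factored form: p(x) = -1 ⊗ (x ⊕ 1/2) ⊗ (x ⊕ 1/2)
Answer: roots = 1/2 (mult 2)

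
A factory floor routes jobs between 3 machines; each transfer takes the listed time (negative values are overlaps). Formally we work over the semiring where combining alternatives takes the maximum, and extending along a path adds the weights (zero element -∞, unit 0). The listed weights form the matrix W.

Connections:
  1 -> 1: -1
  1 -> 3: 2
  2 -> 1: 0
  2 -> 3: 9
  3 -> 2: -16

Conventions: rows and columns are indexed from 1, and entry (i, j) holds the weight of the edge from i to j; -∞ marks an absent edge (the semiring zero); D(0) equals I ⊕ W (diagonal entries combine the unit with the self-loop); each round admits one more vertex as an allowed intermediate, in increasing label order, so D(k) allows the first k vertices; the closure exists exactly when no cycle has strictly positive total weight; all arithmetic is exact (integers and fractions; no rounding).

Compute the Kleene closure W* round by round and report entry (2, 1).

D(0):
  [0, -∞, 2]
  [0, 0, 9]
  [-∞, -16, 0]
D(1):
  [0, -∞, 2]
  [0, 0, 9]
  [-∞, -16, 0]
D(2):
  [0, -∞, 2]
  [0, 0, 9]
  [-16, -16, 0]
D(3):
  [0, -14, 2]
  [0, 0, 9]
  [-16, -16, 0]
Answer: W*[2][1] = 0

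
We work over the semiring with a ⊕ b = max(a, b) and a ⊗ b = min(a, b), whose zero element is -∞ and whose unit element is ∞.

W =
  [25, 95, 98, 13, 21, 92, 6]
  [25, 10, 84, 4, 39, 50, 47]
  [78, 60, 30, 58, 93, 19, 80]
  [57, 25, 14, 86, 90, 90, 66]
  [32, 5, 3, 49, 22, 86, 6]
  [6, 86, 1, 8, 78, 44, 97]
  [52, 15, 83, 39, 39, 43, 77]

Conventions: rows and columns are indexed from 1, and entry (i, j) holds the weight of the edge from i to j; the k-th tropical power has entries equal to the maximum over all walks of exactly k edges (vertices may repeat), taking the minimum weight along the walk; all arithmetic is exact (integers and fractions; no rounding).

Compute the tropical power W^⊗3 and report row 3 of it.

W^⊗2:
  [78, 86, 84, 58, 93, 50, 92]
  [78, 60, 47, 58, 84, 44, 80]
  [57, 78, 80, 58, 58, 86, 77]
  [57, 86, 66, 86, 86, 86, 90]
  [49, 86, 32, 49, 78, 49, 86]
  [52, 44, 84, 49, 44, 78, 77]
  [78, 60, 77, 58, 83, 52, 80]
W^⊗3:
  [78, 78, 84, 58, 84, 86, 80]
  [57, 78, 80, 58, 58, 84, 77]
  [78, 86, 78, 58, 80, 58, 86]
  [66, 86, 84, 86, 86, 86, 86]
  [52, 49, 84, 49, 49, 78, 77]
  [78, 78, 77, 58, 84, 52, 80]
  [77, 78, 80, 58, 77, 83, 77]
Answer: row 3 of W^⊗3 = [78, 86, 78, 58, 80, 58, 86]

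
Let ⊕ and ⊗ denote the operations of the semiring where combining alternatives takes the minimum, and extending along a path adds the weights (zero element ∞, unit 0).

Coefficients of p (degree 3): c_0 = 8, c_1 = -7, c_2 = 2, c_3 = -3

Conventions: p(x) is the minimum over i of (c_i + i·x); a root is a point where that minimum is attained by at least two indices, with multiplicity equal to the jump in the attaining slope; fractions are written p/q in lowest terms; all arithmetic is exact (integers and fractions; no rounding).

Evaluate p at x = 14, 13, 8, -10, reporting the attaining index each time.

p(14) = min(8+0·14=8, -7+1·14=7, 2+2·14=30, -3+3·14=39) = 7 (attained by i=1)
p(13) = min(8+0·13=8, -7+1·13=6, 2+2·13=28, -3+3·13=36) = 6 (attained by i=1)
p(8) = min(8+0·8=8, -7+1·8=1, 2+2·8=18, -3+3·8=21) = 1 (attained by i=1)
p(-10) = min(8+0·(-10)=8, -7+1·(-10)=-17, 2+2·(-10)=-18, -3+3·(-10)=-33) = -33 (attained by i=3)
Answer: p(14) = 7; p(13) = 6; p(8) = 1; p(-10) = -33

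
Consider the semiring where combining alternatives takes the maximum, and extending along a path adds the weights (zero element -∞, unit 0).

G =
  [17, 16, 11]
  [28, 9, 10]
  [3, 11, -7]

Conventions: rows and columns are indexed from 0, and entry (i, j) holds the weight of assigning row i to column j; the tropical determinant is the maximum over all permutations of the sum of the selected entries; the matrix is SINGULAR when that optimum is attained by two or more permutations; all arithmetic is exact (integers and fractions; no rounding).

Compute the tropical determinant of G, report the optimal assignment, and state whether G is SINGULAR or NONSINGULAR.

σ = (0, 1, 2): 17 + 9 + (-7) = 19
σ = (0, 2, 1): 17 + 10 + 11 = 38
σ = (1, 0, 2): 16 + 28 + (-7) = 37
σ = (1, 2, 0): 16 + 10 + 3 = 29
σ = (2, 0, 1): 11 + 28 + 11 = 50
σ = (2, 1, 0): 11 + 9 + 3 = 23
Optimal value attained by: σ = (2, 0, 1).
Answer: det⊕(G) = 50; verdict: NONSINGULAR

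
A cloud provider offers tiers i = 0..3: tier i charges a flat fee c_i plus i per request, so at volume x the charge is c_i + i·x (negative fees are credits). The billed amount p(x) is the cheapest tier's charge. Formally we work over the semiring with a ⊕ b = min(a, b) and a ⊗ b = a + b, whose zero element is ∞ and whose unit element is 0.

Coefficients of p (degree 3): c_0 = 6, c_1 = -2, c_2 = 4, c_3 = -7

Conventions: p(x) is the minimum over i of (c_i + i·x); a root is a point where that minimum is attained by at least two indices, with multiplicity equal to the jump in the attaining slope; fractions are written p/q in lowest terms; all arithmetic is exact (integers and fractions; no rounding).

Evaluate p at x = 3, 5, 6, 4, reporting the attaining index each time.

p(3) = min(6+0·3=6, -2+1·3=1, 4+2·3=10, -7+3·3=2) = 1 (attained by i=1)
p(5) = min(6+0·5=6, -2+1·5=3, 4+2·5=14, -7+3·5=8) = 3 (attained by i=1)
p(6) = min(6+0·6=6, -2+1·6=4, 4+2·6=16, -7+3·6=11) = 4 (attained by i=1)
p(4) = min(6+0·4=6, -2+1·4=2, 4+2·4=12, -7+3·4=5) = 2 (attained by i=1)
Answer: p(3) = 1; p(5) = 3; p(6) = 4; p(4) = 2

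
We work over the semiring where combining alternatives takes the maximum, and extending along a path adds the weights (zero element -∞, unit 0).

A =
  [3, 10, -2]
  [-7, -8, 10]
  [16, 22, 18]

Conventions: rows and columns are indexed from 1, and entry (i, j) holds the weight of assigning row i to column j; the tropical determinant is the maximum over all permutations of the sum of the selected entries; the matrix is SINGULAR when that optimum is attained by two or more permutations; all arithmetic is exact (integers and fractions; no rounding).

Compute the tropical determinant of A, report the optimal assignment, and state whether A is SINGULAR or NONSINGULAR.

σ = (1, 2, 3): 3 + (-8) + 18 = 13
σ = (1, 3, 2): 3 + 10 + 22 = 35
σ = (2, 1, 3): 10 + (-7) + 18 = 21
σ = (2, 3, 1): 10 + 10 + 16 = 36
σ = (3, 1, 2): (-2) + (-7) + 22 = 13
σ = (3, 2, 1): (-2) + (-8) + 16 = 6
Optimal value attained by: σ = (2, 3, 1).
Answer: det⊕(A) = 36; verdict: NONSINGULAR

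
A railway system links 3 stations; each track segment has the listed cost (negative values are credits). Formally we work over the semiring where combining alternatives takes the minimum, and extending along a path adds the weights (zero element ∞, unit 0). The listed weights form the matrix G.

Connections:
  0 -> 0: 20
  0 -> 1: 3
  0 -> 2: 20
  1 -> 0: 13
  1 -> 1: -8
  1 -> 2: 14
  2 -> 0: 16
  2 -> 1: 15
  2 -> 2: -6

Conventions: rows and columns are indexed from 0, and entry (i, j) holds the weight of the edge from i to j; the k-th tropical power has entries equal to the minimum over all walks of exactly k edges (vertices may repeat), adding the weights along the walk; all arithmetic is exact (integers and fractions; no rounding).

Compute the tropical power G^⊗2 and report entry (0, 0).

G^⊗2:
  [16, -5, 14]
  [5, -16, 6]
  [10, 7, -12]
Key observation: the optimum is the walk 0->1->0, with weight 3 + 13 = 16.
Optimal value attained by: walk 0->1->0.
Answer: (G^⊗2)[0][0] = 16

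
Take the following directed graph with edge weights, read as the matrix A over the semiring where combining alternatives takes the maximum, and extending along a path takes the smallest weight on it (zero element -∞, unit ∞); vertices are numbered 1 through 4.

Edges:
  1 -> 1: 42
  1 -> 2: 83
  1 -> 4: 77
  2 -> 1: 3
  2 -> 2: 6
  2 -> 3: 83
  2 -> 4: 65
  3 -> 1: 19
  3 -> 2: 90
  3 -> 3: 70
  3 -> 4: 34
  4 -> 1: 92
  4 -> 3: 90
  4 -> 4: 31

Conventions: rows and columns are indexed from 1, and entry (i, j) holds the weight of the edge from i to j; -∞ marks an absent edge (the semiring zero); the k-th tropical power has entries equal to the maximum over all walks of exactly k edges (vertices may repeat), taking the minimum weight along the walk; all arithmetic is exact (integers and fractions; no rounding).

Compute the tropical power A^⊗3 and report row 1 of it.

A^⊗2:
  [77, 42, 83, 65]
  [65, 83, 70, 34]
  [34, 70, 83, 65]
  [42, 90, 70, 77]
A^⊗3:
  [65, 83, 70, 77]
  [42, 70, 83, 65]
  [65, 83, 70, 65]
  [77, 70, 83, 65]
Answer: row 1 of A^⊗3 = [65, 83, 70, 77]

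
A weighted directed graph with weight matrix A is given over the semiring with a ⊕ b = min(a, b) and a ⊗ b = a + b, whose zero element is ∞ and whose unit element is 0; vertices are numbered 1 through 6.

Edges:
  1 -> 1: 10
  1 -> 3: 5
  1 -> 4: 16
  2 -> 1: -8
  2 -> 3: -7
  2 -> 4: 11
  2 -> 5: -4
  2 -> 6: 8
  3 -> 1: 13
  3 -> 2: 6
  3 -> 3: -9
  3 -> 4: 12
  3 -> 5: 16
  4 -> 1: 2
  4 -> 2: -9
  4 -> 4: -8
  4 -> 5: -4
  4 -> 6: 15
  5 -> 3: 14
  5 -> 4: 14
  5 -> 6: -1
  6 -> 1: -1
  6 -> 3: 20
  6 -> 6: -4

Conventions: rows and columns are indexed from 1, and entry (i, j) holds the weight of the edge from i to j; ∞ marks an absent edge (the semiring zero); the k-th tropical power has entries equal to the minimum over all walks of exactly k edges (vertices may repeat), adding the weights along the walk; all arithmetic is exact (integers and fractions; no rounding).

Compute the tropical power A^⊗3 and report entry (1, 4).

A^⊗2:
  [18, 7, -4, 8, 12, 31]
  [2, -1, -16, 3, 7, -5]
  [-2, -3, -18, 3, 2, 14]
  [-17, -17, -16, -16, -13, -5]
  [-2, 5, 5, 6, 10, -5]
  [-5, 26, 4, 15, 36, -8]
A^⊗3:
  [-1, -1, -13, 0, 3, 11]
  [-9, -10, -25, -5, -5, -9]
  [-11, -12, -27, -6, -7, 1]
  [-25, -25, -25, -24, -21, -14]
  [-6, -3, -4, -2, 1, -9]
  [-9, 6, -5, 7, 11, -12]
Key observation: the optimum is the walk 1->4->4->4, with weight 16 + (-8) + (-8) = 0.
Optimal value attained by: walk 1->4->4->4.
Answer: (A^⊗3)[1][4] = 0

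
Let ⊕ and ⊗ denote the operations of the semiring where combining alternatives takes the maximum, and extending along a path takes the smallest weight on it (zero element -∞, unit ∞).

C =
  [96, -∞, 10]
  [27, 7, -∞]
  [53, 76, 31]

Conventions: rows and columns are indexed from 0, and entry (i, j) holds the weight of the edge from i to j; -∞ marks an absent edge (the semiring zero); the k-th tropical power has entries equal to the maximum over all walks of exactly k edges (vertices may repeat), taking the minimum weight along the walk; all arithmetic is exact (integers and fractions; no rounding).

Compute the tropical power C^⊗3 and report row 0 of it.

C^⊗2:
  [96, 10, 10]
  [27, 7, 10]
  [53, 31, 31]
C^⊗3:
  [96, 10, 10]
  [27, 10, 10]
  [53, 31, 31]
Answer: row 0 of C^⊗3 = [96, 10, 10]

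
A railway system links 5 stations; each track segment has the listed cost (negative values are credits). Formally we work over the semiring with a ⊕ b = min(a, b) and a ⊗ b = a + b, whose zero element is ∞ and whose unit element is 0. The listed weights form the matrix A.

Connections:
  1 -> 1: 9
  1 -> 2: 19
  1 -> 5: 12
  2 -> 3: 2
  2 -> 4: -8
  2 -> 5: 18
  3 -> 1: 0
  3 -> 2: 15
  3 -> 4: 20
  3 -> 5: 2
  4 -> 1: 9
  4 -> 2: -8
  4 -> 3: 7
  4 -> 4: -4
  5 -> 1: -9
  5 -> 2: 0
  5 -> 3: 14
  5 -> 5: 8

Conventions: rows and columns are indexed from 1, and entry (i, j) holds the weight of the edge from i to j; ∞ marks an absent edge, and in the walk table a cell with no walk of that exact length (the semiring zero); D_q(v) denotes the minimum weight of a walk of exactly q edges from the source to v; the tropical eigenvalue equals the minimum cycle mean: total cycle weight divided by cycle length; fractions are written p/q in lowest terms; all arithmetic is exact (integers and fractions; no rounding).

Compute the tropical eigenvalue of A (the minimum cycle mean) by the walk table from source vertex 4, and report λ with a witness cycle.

q=0: [∞, ∞, ∞, 0, ∞]
q=1: [9, -8, 7, -4, ∞]
q=2: [5, -12, -6, -16, 9]
q=3: [-7, -24, -10, -20, -4]
q=4: [-13, -28, -22, -32, -8]
q=5: [-23, -40, -26, -36, -20]
Optimal cycle mean attained by: cycle 2->4->2, total (-8) + (-8), length 2.
Answer: λ = -8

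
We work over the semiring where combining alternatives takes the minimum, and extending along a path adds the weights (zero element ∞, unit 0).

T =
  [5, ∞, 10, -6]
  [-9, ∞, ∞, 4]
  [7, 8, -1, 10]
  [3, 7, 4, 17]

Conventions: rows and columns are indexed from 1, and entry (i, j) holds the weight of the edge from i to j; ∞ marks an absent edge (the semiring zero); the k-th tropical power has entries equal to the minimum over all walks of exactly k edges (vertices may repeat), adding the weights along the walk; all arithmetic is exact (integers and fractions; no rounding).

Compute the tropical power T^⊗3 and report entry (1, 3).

T^⊗2:
  [-3, 1, -2, -1]
  [-4, 11, 1, -15]
  [-1, 7, -2, 1]
  [-2, 12, 3, -3]
T^⊗3:
  [-8, 6, -3, -9]
  [-12, -8, -11, -10]
  [-2, 6, -3, -7]
  [0, 4, 1, -8]
Key observation: the optimum is the walk 1->4->3->3, with weight (-6) + 4 + (-1) = -3.
Optimal value attained by: walk 1->4->3->3.
Answer: (T^⊗3)[1][3] = -3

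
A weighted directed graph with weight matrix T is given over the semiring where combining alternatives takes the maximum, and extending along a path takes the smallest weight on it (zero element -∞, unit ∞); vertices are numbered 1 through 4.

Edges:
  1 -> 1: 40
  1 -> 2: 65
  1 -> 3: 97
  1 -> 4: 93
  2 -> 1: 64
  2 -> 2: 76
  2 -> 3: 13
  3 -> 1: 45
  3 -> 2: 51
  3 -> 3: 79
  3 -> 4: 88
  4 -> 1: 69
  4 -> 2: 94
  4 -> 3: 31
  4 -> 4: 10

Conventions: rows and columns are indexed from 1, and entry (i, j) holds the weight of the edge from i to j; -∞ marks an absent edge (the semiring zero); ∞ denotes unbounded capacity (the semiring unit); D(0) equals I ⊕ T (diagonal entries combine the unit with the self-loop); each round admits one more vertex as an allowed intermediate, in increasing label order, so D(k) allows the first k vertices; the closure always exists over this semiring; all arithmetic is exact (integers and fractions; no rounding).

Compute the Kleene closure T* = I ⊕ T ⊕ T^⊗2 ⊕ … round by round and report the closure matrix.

D(0):
  [∞, 65, 97, 93]
  [64, ∞, 13, -∞]
  [45, 51, ∞, 88]
  [69, 94, 31, ∞]
D(1):
  [∞, 65, 97, 93]
  [64, ∞, 64, 64]
  [45, 51, ∞, 88]
  [69, 94, 69, ∞]
D(2):
  [∞, 65, 97, 93]
  [64, ∞, 64, 64]
  [51, 51, ∞, 88]
  [69, 94, 69, ∞]
D(3):
  [∞, 65, 97, 93]
  [64, ∞, 64, 64]
  [51, 51, ∞, 88]
  [69, 94, 69, ∞]
D(4):
  [∞, 93, 97, 93]
  [64, ∞, 64, 64]
  [69, 88, ∞, 88]
  [69, 94, 69, ∞]
Answer: T* = [[∞, 93, 97, 93], [64, ∞, 64, 64], [69, 88, ∞, 88], [69, 94, 69, ∞]]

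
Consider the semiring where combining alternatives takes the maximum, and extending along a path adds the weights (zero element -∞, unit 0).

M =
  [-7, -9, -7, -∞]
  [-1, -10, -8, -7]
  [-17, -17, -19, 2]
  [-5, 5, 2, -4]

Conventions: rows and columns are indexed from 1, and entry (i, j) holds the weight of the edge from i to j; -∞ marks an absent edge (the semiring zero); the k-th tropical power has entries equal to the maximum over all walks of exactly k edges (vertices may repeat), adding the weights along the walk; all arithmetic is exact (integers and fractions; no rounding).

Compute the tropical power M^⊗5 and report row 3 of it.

M^⊗2:
  [-10, -16, -14, -5]
  [-8, -2, -5, -6]
  [-3, 7, 4, -2]
  [4, 1, -2, 4]
M^⊗3:
  [-10, 0, -3, -9]
  [-3, -1, -4, -3]
  [6, 3, 0, 6]
  [0, 9, 6, 0]
M^⊗4:
  [-1, -4, -7, -1]
  [-2, 2, -1, -2]
  [2, 11, 8, 2]
  [8, 5, 2, 8]
M^⊗5:
  [-5, 4, 1, -5]
  [1, 3, 0, 1]
  [10, 7, 4, 10]
  [4, 13, 10, 4]
Answer: row 3 of M^⊗5 = [10, 7, 4, 10]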